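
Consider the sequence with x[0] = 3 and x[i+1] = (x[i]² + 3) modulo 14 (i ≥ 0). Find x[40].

x[0] = 3,  x[1] = 12,  x[2] = 7,  x[3] = 10,  x[4] = 5,  x[5] = 0,  x[6] = 3.
The sequence repeats with period 6.
So x[40] = x[0 + ((40-0) mod 6)] = x[4] = 5.

5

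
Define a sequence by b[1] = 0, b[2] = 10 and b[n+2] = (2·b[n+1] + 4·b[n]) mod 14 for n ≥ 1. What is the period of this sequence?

Computing terms: b[1] = 0, b[2] = 10, b[3] = 6, b[4] = 10, b[5] = 2, b[6] = 2, b[7] = 12, b[8] = 4, b[9] = 0, b[10] = 2, b[11] = 4, b[12] = 2, b[13] = 6, b[14] = 6, b[15] = 8, b[16] = 12, b[17] = 0, b[18] = 6, b[19] = 12, b[20] = 6, b[21] = 4, b[22] = 4, b[23] = 10, b[24] = 8, b[25] = 0, b[26] = 4, b[27] = 8, b[28] = 4, b[29] = 12, b[30] = 12, b[31] = 2, b[32] = 10, b[33] = 0, b[34] = 12, b[35] = 10, b[36] = 12, b[37] = 8, b[38] = 8, b[39] = 6, b[40] = 2, b[41] = 0, b[42] = 8, b[43] = 2, b[44] = 8, b[45] = 10, b[46] = 10, b[47] = 4, b[48] = 6, b[49] = 0, b[50] = 10.
The sequence repeats with period 48.

48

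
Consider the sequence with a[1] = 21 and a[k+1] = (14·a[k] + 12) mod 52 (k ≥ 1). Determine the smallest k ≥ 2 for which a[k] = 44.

4

Computing terms: a[1] = 21, a[2] = 46, a[3] = 32, a[4] = 44, a[5] = 4, a[6] = 16, a[7] = 28, a[8] = 40, a[9] = 0, a[10] = 12, a[11] = 24, a[12] = 36, a[13] = 48, a[14] = 8, a[15] = 20, a[16] = 32.
Since a[16] = a[3] = 32, the sequence is eventually periodic: after a pre-period of length 2 it cycles with period 13.
The value 44 first appears (with k ≥ 2) at a[4].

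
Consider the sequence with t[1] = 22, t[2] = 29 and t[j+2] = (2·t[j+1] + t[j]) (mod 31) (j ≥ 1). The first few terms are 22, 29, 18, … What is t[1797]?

Computing terms: t[1] = 22,  t[2] = 29,  t[3] = 18,  t[4] = 3,  t[5] = 24,  t[6] = 20,  t[7] = 2,  t[8] = 24,  t[9] = 19,  t[10] = 0,  t[11] = 19,  t[12] = 7,  t[13] = 2,  t[14] = 11,  t[15] = 24,  t[16] = 28,  t[17] = 18,  t[18] = 2,  t[19] = 22,  t[20] = 15,  t[21] = 21,  t[22] = 26,  t[23] = 11,  t[24] = 17,  t[25] = 14,  t[26] = 14,  t[27] = 11,  t[28] = 5,  t[29] = 21,  t[30] = 16,  t[31] = 22,  t[32] = 29.
The sequence repeats with period 30.
(1797 - 1) mod 30 = 26, so t[1797] = t[27] = 11.

11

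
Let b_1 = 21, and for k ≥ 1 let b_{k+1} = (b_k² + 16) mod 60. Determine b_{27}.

5

b_1 = 21,  b_2 = 37,  b_3 = 5,  b_4 = 41,  b_5 = 17,  b_6 = 5.
Since b_6 = b_3 = 5, the sequence is eventually periodic: after a pre-period of length 2 it cycles with period 3.
For k ≥ 3, b_k depends only on (k - 3) mod 3. (27 - 3) mod 3 = 0, so b_{27} = b_3 = 5.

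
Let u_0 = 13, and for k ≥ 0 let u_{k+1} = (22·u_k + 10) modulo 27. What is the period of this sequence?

Listing terms: u_0 = 13, u_1 = 26, u_2 = 15, u_3 = 16, u_4 = 11, u_5 = 9, u_6 = 19, u_7 = 23, u_8 = 3, u_9 = 22, u_{10} = 8, u_{11} = 24, u_{12} = 25, u_{13} = 20, u_{14} = 18, u_{15} = 1, u_{16} = 5, u_{17} = 12, u_{18} = 4, u_{19} = 17, u_{20} = 6, u_{21} = 7, u_{22} = 2, u_{23} = 0, u_{24} = 10, u_{25} = 14, u_{26} = 21, u_{27} = 13.
The sequence repeats with period 27.

27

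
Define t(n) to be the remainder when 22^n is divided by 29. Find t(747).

13

We have t(1) = 22,  t(2) = 20,  t(3) = 5,  t(4) = 23,  t(5) = 13,  t(6) = 25,  t(7) = 28,  t(8) = 7,  t(9) = 9,  t(10) = 24,  t(11) = 6,  t(12) = 16,  t(13) = 4,  t(14) = 1,  t(15) = 22.
Since t(15) = t(1) = 22, the sequence is periodic with period 14.
(747 - 1) mod 14 = 4, so t(747) = t(5) = 13.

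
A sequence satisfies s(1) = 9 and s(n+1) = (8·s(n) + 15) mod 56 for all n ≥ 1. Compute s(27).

Computing terms: s(1) = 9, s(2) = 31, s(3) = 39, s(4) = 47, s(5) = 55, s(6) = 7, s(7) = 15, s(8) = 23, s(9) = 31.
Since s(9) = s(2) = 31, the sequence is eventually periodic: after a pre-period of length 1 it cycles with period 7.
For n ≥ 2, s(n) depends only on (n - 2) mod 7. (27 - 2) mod 7 = 4, so s(27) = s(6) = 7.

7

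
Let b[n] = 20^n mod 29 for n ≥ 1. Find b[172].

7

Computing terms: b[1] = 20; b[2] = 23; b[3] = 25; b[4] = 7; b[5] = 24; b[6] = 16; b[7] = 1; b[8] = 20.
The sequence repeats with period 7.
So b[172] = b[1 + ((172-1) mod 7)] = b[4] = 7.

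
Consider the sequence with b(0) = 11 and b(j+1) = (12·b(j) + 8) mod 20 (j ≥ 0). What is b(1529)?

Listing terms: b(0) = 11, b(1) = 0, b(2) = 8, b(3) = 4, b(4) = 16, b(5) = 0.
Since b(5) = b(1) = 0, the sequence is eventually periodic: after a pre-period of length 1 it cycles with period 4.
For j ≥ 1, b(j) depends only on (j - 1) mod 4. (1529 - 1) mod 4 = 0, so b(1529) = b(1) = 0.

0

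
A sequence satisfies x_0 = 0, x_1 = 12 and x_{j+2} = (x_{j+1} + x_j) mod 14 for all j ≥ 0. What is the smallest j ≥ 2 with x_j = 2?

x_0 = 0; x_1 = 12; x_2 = 12; x_3 = 10; x_4 = 8; x_5 = 4; x_6 = 12; x_7 = 2; x_8 = 0; x_9 = 2; x_{10} = 2; x_{11} = 4; x_{12} = 6; x_{13} = 10; x_{14} = 2; x_{15} = 12; x_{16} = 0; x_{17} = 12.
Since (x_{16}, x_{17}) = (x_0, x_1) = (0, 12) (two consecutive terms determine the rest), the sequence is periodic with period 16.
The value 2 first appears (with j ≥ 2) at x_7.

7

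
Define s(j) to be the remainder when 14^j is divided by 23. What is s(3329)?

s(0) = 1,  s(1) = 14,  s(2) = 12,  s(3) = 7,  s(4) = 6,  s(5) = 15,  s(6) = 3,  s(7) = 19,  s(8) = 13,  s(9) = 21,  s(10) = 18,  s(11) = 22,  s(12) = 9,  s(13) = 11,  s(14) = 16,  s(15) = 17,  s(16) = 8,  s(17) = 20,  s(18) = 4,  s(19) = 10,  s(20) = 2,  s(21) = 5,  s(22) = 1.
Since s(22) = s(0) = 1, the sequence is periodic with period 22.
(3329 - 0) mod 22 = 7, so s(3329) = s(7) = 19.

19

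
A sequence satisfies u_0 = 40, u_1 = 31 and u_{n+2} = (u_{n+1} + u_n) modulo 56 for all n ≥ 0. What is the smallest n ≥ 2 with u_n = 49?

22

Listing terms: u_0 = 40,  u_1 = 31,  u_2 = 15,  u_3 = 46,  u_4 = 5,  u_5 = 51,  u_6 = 0,  u_7 = 51,  u_8 = 51,  u_9 = 46,  u_{10} = 41,  u_{11} = 31,  u_{12} = 16,  u_{13} = 47,  u_{14} = 7,  u_{15} = 54,  u_{16} = 5,  u_{17} = 3,  u_{18} = 8,  u_{19} = 11,  u_{20} = 19,  u_{21} = 30,  u_{22} = 49,  u_{23} = 23,  u_{24} = 16,  u_{25} = 39,  u_{26} = 55,  u_{27} = 38,  u_{28} = 37,  u_{29} = 19,  u_{30} = 0,  u_{31} = 19,  u_{32} = 19,  u_{33} = 38,  u_{34} = 1,  u_{35} = 39,  u_{36} = 40,  u_{37} = 23,  u_{38} = 7,  u_{39} = 30,  u_{40} = 37,  u_{41} = 11,  u_{42} = 48,  u_{43} = 3,  u_{44} = 51,  u_{45} = 54,  u_{46} = 49,  u_{47} = 47,  u_{48} = 40,  u_{49} = 31.
Since (u_{48}, u_{49}) = (u_0, u_1) = (40, 31) (two consecutive terms determine the rest), the sequence is periodic with period 48.
The value 49 first appears (with n ≥ 2) at u_{22}.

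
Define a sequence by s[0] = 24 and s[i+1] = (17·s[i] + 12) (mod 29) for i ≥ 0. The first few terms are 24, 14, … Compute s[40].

Listing terms: s[0] = 24; s[1] = 14; s[2] = 18; s[3] = 28; s[4] = 24.
The sequence repeats with period 4.
So s[40] = s[0 + ((40-0) mod 4)] = s[0] = 24.

24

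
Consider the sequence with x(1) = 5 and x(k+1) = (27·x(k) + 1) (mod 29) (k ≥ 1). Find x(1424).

2

x(1) = 5; x(2) = 20; x(3) = 19; x(4) = 21; x(5) = 17; x(6) = 25; x(7) = 9; x(8) = 12; x(9) = 6; x(10) = 18; x(11) = 23; x(12) = 13; x(13) = 4; x(14) = 22; x(15) = 15; x(16) = 0; x(17) = 1; x(18) = 28; x(19) = 3; x(20) = 24; x(21) = 11; x(22) = 8; x(23) = 14; x(24) = 2; x(25) = 26; x(26) = 7; x(27) = 16; x(28) = 27; x(29) = 5.
The sequence repeats with period 28.
So x(1424) = x(1 + ((1424-1) mod 28)) = x(24) = 2.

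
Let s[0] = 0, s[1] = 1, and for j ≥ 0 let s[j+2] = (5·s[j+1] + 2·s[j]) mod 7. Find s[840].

We have s[0] = 0; s[1] = 1; s[2] = 5; s[3] = 6; s[4] = 5; s[5] = 2; s[6] = 6; s[7] = 6; s[8] = 0; s[9] = 5; s[10] = 4; s[11] = 2; s[12] = 4; s[13] = 3; s[14] = 2; s[15] = 2; s[16] = 0; s[17] = 4; s[18] = 6; s[19] = 3; s[20] = 6; s[21] = 1; s[22] = 3; s[23] = 3; s[24] = 0; s[25] = 6; s[26] = 2; s[27] = 1; s[28] = 2; s[29] = 5; s[30] = 1; s[31] = 1; s[32] = 0; s[33] = 2; s[34] = 3; s[35] = 5; s[36] = 3; s[37] = 4; s[38] = 5; s[39] = 5; s[40] = 0; s[41] = 3; s[42] = 1; s[43] = 4; s[44] = 1; s[45] = 6; s[46] = 4; s[47] = 4; s[48] = 0; s[49] = 1.
The sequence repeats with period 48.
So s[840] = s[0 + ((840-0) mod 48)] = s[24] = 0.

0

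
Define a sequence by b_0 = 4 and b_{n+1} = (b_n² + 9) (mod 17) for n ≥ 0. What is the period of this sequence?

3

Listing terms: b_0 = 4,  b_1 = 8,  b_2 = 5,  b_3 = 0,  b_4 = 9,  b_5 = 5.
Since b_5 = b_2 = 5, the sequence is eventually periodic: after a pre-period of length 2 it cycles with period 3.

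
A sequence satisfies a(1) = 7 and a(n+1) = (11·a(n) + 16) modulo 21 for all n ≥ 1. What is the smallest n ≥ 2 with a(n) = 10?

3

a(1) = 7, a(2) = 9, a(3) = 10, a(4) = 0, a(5) = 16, a(6) = 3, a(7) = 7.
The sequence repeats with period 6.
The value 10 first appears (with n ≥ 2) at a(3).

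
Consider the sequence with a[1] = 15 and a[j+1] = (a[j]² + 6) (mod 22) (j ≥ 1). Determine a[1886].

We have a[1] = 15,  a[2] = 11,  a[3] = 17,  a[4] = 9,  a[5] = 21,  a[6] = 7,  a[7] = 11.
Since a[7] = a[2] = 11, the sequence is eventually periodic: after a pre-period of length 1 it cycles with period 5.
For j ≥ 2, a[j] depends only on (j - 2) mod 5. (1886 - 2) mod 5 = 4, so a[1886] = a[6] = 7.

7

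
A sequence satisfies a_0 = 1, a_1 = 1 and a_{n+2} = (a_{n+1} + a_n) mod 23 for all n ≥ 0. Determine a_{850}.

We have a_0 = 1, a_1 = 1, a_2 = 2, a_3 = 3, a_4 = 5, a_5 = 8, a_6 = 13, a_7 = 21, a_8 = 11, a_9 = 9, a_{10} = 20, a_{11} = 6, a_{12} = 3, a_{13} = 9, a_{14} = 12, a_{15} = 21, a_{16} = 10, a_{17} = 8, a_{18} = 18, a_{19} = 3, a_{20} = 21, a_{21} = 1, a_{22} = 22, a_{23} = 0, a_{24} = 22, a_{25} = 22, a_{26} = 21, a_{27} = 20, a_{28} = 18, a_{29} = 15, a_{30} = 10, a_{31} = 2, a_{32} = 12, a_{33} = 14, a_{34} = 3, a_{35} = 17, a_{36} = 20, a_{37} = 14, a_{38} = 11, a_{39} = 2, a_{40} = 13, a_{41} = 15, a_{42} = 5, a_{43} = 20, a_{44} = 2, a_{45} = 22, a_{46} = 1, a_{47} = 0, a_{48} = 1, a_{49} = 1.
The sequence repeats with period 48.
(850 - 0) mod 48 = 34, so a_{850} = a_{34} = 3.

3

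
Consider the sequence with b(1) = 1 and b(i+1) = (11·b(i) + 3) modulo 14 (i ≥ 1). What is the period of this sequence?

We have b(1) = 1,  b(2) = 0,  b(3) = 3,  b(4) = 8,  b(5) = 7,  b(6) = 10,  b(7) = 1.
Since b(7) = b(1) = 1, the sequence is periodic with period 6.

6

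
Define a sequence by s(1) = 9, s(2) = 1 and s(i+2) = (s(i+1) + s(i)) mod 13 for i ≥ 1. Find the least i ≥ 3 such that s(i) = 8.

5

Listing terms: s(1) = 9, s(2) = 1, s(3) = 10, s(4) = 11, s(5) = 8, s(6) = 6, s(7) = 1, s(8) = 7, s(9) = 8, s(10) = 2, s(11) = 10, s(12) = 12, s(13) = 9, s(14) = 8, s(15) = 4, s(16) = 12, s(17) = 3, s(18) = 2, s(19) = 5, s(20) = 7, s(21) = 12, s(22) = 6, s(23) = 5, s(24) = 11, s(25) = 3, s(26) = 1, s(27) = 4, s(28) = 5, s(29) = 9, s(30) = 1.
Since (s(29), s(30)) = (s(1), s(2)) = (9, 1) (two consecutive terms determine the rest), the sequence is periodic with period 28.
The value 8 first appears (with i ≥ 3) at s(5).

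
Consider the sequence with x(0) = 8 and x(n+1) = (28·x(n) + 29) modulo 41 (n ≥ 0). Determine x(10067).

Computing terms: x(0) = 8,  x(1) = 7,  x(2) = 20,  x(3) = 15,  x(4) = 39,  x(5) = 14,  x(6) = 11,  x(7) = 9,  x(8) = 35,  x(9) = 25,  x(10) = 32,  x(11) = 23,  x(12) = 17,  x(13) = 13,  x(14) = 24,  x(15) = 4,  x(16) = 18,  x(17) = 0,  x(18) = 29,  x(19) = 21,  x(20) = 2,  x(21) = 3,  x(22) = 31,  x(23) = 36,  x(24) = 12,  x(25) = 37,  x(26) = 40,  x(27) = 1,  x(28) = 16,  x(29) = 26,  x(30) = 19,  x(31) = 28,  x(32) = 34,  x(33) = 38,  x(34) = 27,  x(35) = 6,  x(36) = 33,  x(37) = 10,  x(38) = 22,  x(39) = 30,  x(40) = 8.
Since x(40) = x(0) = 8, the sequence is periodic with period 40.
So x(10067) = x(0 + ((10067-0) mod 40)) = x(27) = 1.

1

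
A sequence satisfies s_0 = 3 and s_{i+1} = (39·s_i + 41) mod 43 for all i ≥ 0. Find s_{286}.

s_0 = 3; s_1 = 29; s_2 = 11; s_3 = 40; s_4 = 10; s_5 = 1; s_6 = 37; s_7 = 22; s_8 = 39; s_9 = 14; s_{10} = 28; s_{11} = 15; s_{12} = 24; s_{13} = 31; s_{14} = 3.
Since s_{14} = s_0 = 3, the sequence is periodic with period 14.
So s_{286} = s_{0 + ((286-0) mod 14)} = s_6 = 37.

37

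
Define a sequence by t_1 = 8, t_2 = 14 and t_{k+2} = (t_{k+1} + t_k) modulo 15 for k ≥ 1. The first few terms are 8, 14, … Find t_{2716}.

We have t_1 = 8,  t_2 = 14,  t_3 = 7,  t_4 = 6,  t_5 = 13,  t_6 = 4,  t_7 = 2,  t_8 = 6,  t_9 = 8,  t_{10} = 14.
The sequence repeats with period 8.
(2716 - 1) mod 8 = 3, so t_{2716} = t_4 = 6.

6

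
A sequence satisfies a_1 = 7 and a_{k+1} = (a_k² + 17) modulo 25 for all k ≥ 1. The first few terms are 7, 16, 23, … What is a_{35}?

We have a_1 = 7,  a_2 = 16,  a_3 = 23,  a_4 = 21,  a_5 = 8,  a_6 = 6,  a_7 = 3,  a_8 = 1,  a_9 = 18,  a_{10} = 16.
Since a_{10} = a_2 = 16, the sequence is eventually periodic: after a pre-period of length 1 it cycles with period 8.
For k ≥ 2, a_k depends only on (k - 2) mod 8. (35 - 2) mod 8 = 1, so a_{35} = a_3 = 23.

23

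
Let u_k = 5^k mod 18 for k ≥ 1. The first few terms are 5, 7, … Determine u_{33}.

Listing terms: u_1 = 5,  u_2 = 7,  u_3 = 17,  u_4 = 13,  u_5 = 11,  u_6 = 1,  u_7 = 5.
Since u_7 = u_1 = 5, the sequence is periodic with period 6.
So u_{33} = u_{1 + ((33-1) mod 6)} = u_3 = 17.

17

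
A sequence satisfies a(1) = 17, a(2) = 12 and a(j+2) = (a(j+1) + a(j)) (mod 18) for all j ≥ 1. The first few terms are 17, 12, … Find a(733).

1

Listing terms: a(1) = 17,  a(2) = 12,  a(3) = 11,  a(4) = 5,  a(5) = 16,  a(6) = 3,  a(7) = 1,  a(8) = 4,  a(9) = 5,  a(10) = 9,  a(11) = 14,  a(12) = 5,  a(13) = 1,  a(14) = 6,  a(15) = 7,  a(16) = 13,  a(17) = 2,  a(18) = 15,  a(19) = 17,  a(20) = 14,  a(21) = 13,  a(22) = 9,  a(23) = 4,  a(24) = 13,  a(25) = 17,  a(26) = 12.
Since (a(25), a(26)) = (a(1), a(2)) = (17, 12) (two consecutive terms determine the rest), the sequence is periodic with period 24.
So a(733) = a(1 + ((733-1) mod 24)) = a(13) = 1.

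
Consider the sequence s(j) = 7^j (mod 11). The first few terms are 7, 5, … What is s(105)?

s(1) = 7; s(2) = 5; s(3) = 2; s(4) = 3; s(5) = 10; s(6) = 4; s(7) = 6; s(8) = 9; s(9) = 8; s(10) = 1; s(11) = 7.
The sequence repeats with period 10.
(105 - 1) mod 10 = 4, so s(105) = s(5) = 10.

10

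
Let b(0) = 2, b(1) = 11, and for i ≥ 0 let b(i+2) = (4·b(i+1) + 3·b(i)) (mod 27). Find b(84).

17

Listing terms: b(0) = 2,  b(1) = 11,  b(2) = 23,  b(3) = 17,  b(4) = 2,  b(5) = 5,  b(6) = 26,  b(7) = 11,  b(8) = 14,  b(9) = 8,  b(10) = 20,  b(11) = 23,  b(12) = 17.
Since (b(11), b(12)) = (b(2), b(3)) = (23, 17) (two consecutive terms determine the rest), the sequence is eventually periodic: after a pre-period of length 2 it cycles with period 9.
For i ≥ 2, b(i) depends only on (i - 2) mod 9. (84 - 2) mod 9 = 1, so b(84) = b(3) = 17.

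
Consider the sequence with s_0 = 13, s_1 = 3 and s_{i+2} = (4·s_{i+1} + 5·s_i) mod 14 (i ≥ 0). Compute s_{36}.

13

Computing terms: s_0 = 13; s_1 = 3; s_2 = 7; s_3 = 1; s_4 = 11; s_5 = 7; s_6 = 13; s_7 = 3.
Since (s_6, s_7) = (s_0, s_1) = (13, 3) (two consecutive terms determine the rest), the sequence is periodic with period 6.
So s_{36} = s_{0 + ((36-0) mod 6)} = s_0 = 13.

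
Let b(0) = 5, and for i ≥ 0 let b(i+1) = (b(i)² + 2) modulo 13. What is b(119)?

We have b(0) = 5; b(1) = 1; b(2) = 3; b(3) = 11; b(4) = 6; b(5) = 12; b(6) = 3.
Since b(6) = b(2) = 3, the sequence is eventually periodic: after a pre-period of length 2 it cycles with period 4.
For i ≥ 2, b(i) depends only on (i - 2) mod 4. (119 - 2) mod 4 = 1, so b(119) = b(3) = 11.

11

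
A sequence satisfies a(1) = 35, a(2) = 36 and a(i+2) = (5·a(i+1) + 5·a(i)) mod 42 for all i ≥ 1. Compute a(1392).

We have a(1) = 35, a(2) = 36, a(3) = 19, a(4) = 23, a(5) = 0, a(6) = 31, a(7) = 29, a(8) = 6, a(9) = 7, a(10) = 23, a(11) = 24, a(12) = 25, a(13) = 35, a(14) = 6, a(15) = 37, a(16) = 5, a(17) = 0, a(18) = 25, a(19) = 41, a(20) = 36, a(21) = 7, a(22) = 5, a(23) = 18, a(24) = 31, a(25) = 35, a(26) = 36.
Since (a(25), a(26)) = (a(1), a(2)) = (35, 36) (two consecutive terms determine the rest), the sequence is periodic with period 24.
(1392 - 1) mod 24 = 23, so a(1392) = a(24) = 31.

31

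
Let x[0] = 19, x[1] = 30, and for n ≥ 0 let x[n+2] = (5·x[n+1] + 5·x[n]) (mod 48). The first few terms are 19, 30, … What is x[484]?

36

x[0] = 19, x[1] = 30, x[2] = 5, x[3] = 31, x[4] = 36, x[5] = 47, x[6] = 31, x[7] = 6, x[8] = 41, x[9] = 43, x[10] = 36, x[11] = 11, x[12] = 43, x[13] = 30, x[14] = 29, x[15] = 7, x[16] = 36, x[17] = 23, x[18] = 7, x[19] = 6, x[20] = 17, x[21] = 19, x[22] = 36, x[23] = 35, x[24] = 19, x[25] = 30.
Since (x[24], x[25]) = (x[0], x[1]) = (19, 30) (two consecutive terms determine the rest), the sequence is periodic with period 24.
(484 - 0) mod 24 = 4, so x[484] = x[4] = 36.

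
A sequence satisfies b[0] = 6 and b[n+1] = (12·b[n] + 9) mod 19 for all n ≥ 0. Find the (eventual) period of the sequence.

6

Listing terms: b[0] = 6,  b[1] = 5,  b[2] = 12,  b[3] = 1,  b[4] = 2,  b[5] = 14,  b[6] = 6.
Since b[6] = b[0] = 6, the sequence is periodic with period 6.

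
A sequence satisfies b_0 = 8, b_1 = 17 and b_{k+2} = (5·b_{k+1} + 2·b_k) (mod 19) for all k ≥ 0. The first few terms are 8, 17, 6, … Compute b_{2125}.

10

Computing terms: b_0 = 8, b_1 = 17, b_2 = 6, b_3 = 7, b_4 = 9, b_5 = 2, b_6 = 9, b_7 = 11, b_8 = 16, b_9 = 7, b_{10} = 10, b_{11} = 7, b_{12} = 17, b_{13} = 4, b_{14} = 16, b_{15} = 12, b_{16} = 16, b_{17} = 9, b_{18} = 1, b_{19} = 4, b_{20} = 3, b_{21} = 4, b_{22} = 7, b_{23} = 5, b_{24} = 1, b_{25} = 15, b_{26} = 1, b_{27} = 16, b_{28} = 6, b_{29} = 5, b_{30} = 18, b_{31} = 5, b_{32} = 4, b_{33} = 11, b_{34} = 6, b_{35} = 14, b_{36} = 6, b_{37} = 1, b_{38} = 17, b_{39} = 11, b_{40} = 13, b_{41} = 11, b_{42} = 5, b_{43} = 9, b_{44} = 17, b_{45} = 8, b_{46} = 17.
Since (b_{45}, b_{46}) = (b_0, b_1) = (8, 17) (two consecutive terms determine the rest), the sequence is periodic with period 45.
So b_{2125} = b_{0 + ((2125-0) mod 45)} = b_{10} = 10.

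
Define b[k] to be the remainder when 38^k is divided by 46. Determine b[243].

Computing terms: b[1] = 38, b[2] = 18, b[3] = 40, b[4] = 2, b[5] = 30, b[6] = 36, b[7] = 34, b[8] = 4, b[9] = 14, b[10] = 26, b[11] = 22, b[12] = 8, b[13] = 28, b[14] = 6, b[15] = 44, b[16] = 16, b[17] = 10, b[18] = 12, b[19] = 42, b[20] = 32, b[21] = 20, b[22] = 24, b[23] = 38.
The sequence repeats with period 22.
(243 - 1) mod 22 = 0, so b[243] = b[1] = 38.

38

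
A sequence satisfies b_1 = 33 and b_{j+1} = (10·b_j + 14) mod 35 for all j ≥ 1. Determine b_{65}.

We have b_1 = 33,  b_2 = 29,  b_3 = 24,  b_4 = 9,  b_5 = 34,  b_6 = 4,  b_7 = 19,  b_8 = 29.
Since b_8 = b_2 = 29, the sequence is eventually periodic: after a pre-period of length 1 it cycles with period 6.
For j ≥ 2, b_j depends only on (j - 2) mod 6. (65 - 2) mod 6 = 3, so b_{65} = b_5 = 34.

34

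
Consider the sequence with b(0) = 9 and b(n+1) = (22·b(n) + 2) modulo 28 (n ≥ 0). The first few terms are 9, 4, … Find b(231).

2

We have b(0) = 9,  b(1) = 4,  b(2) = 6,  b(3) = 22,  b(4) = 10,  b(5) = 26,  b(6) = 14,  b(7) = 2,  b(8) = 18,  b(9) = 6.
Since b(9) = b(2) = 6, the sequence is eventually periodic: after a pre-period of length 2 it cycles with period 7.
For n ≥ 2, b(n) depends only on (n - 2) mod 7. (231 - 2) mod 7 = 5, so b(231) = b(7) = 2.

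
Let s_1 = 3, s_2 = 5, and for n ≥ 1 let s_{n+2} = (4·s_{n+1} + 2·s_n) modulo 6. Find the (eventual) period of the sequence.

6

We have s_1 = 3,  s_2 = 5,  s_3 = 2,  s_4 = 0,  s_5 = 4,  s_6 = 4,  s_7 = 0,  s_8 = 2,  s_9 = 2,  s_{10} = 0.
Since (s_9, s_{10}) = (s_3, s_4) = (2, 0) (two consecutive terms determine the rest), the sequence is eventually periodic: after a pre-period of length 2 it cycles with period 6.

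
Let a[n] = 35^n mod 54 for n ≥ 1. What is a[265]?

35

Computing terms: a[1] = 35,  a[2] = 37,  a[3] = 53,  a[4] = 19,  a[5] = 17,  a[6] = 1,  a[7] = 35.
The sequence repeats with period 6.
(265 - 1) mod 6 = 0, so a[265] = a[1] = 35.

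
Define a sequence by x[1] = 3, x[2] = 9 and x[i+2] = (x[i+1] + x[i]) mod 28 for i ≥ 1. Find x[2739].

12

x[1] = 3; x[2] = 9; x[3] = 12; x[4] = 21; x[5] = 5; x[6] = 26; x[7] = 3; x[8] = 1; x[9] = 4; x[10] = 5; x[11] = 9; x[12] = 14; x[13] = 23; x[14] = 9; x[15] = 4; x[16] = 13; x[17] = 17; x[18] = 2; x[19] = 19; x[20] = 21; x[21] = 12; x[22] = 5; x[23] = 17; x[24] = 22; x[25] = 11; x[26] = 5; x[27] = 16; x[28] = 21; x[29] = 9; x[30] = 2; x[31] = 11; x[32] = 13; x[33] = 24; x[34] = 9; x[35] = 5; x[36] = 14; x[37] = 19; x[38] = 5; x[39] = 24; x[40] = 1; x[41] = 25; x[42] = 26; x[43] = 23; x[44] = 21; x[45] = 16; x[46] = 9; x[47] = 25; x[48] = 6; x[49] = 3; x[50] = 9.
Since (x[49], x[50]) = (x[1], x[2]) = (3, 9) (two consecutive terms determine the rest), the sequence is periodic with period 48.
(2739 - 1) mod 48 = 2, so x[2739] = x[3] = 12.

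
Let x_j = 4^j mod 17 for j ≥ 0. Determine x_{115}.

Listing terms: x_0 = 1,  x_1 = 4,  x_2 = 16,  x_3 = 13,  x_4 = 1.
The sequence repeats with period 4.
(115 - 0) mod 4 = 3, so x_{115} = x_3 = 13.

13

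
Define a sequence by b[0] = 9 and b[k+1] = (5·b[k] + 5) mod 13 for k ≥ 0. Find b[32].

Listing terms: b[0] = 9,  b[1] = 11,  b[2] = 8,  b[3] = 6,  b[4] = 9.
The sequence repeats with period 4.
(32 - 0) mod 4 = 0, so b[32] = b[0] = 9.

9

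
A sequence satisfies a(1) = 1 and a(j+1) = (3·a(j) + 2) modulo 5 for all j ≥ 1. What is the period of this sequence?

Listing terms: a(1) = 1,  a(2) = 0,  a(3) = 2,  a(4) = 3,  a(5) = 1.
The sequence repeats with period 4.

4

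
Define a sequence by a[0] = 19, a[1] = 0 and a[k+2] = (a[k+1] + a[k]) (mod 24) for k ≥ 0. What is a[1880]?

Listing terms: a[0] = 19, a[1] = 0, a[2] = 19, a[3] = 19, a[4] = 14, a[5] = 9, a[6] = 23, a[7] = 8, a[8] = 7, a[9] = 15, a[10] = 22, a[11] = 13, a[12] = 11, a[13] = 0, a[14] = 11, a[15] = 11, a[16] = 22, a[17] = 9, a[18] = 7, a[19] = 16, a[20] = 23, a[21] = 15, a[22] = 14, a[23] = 5, a[24] = 19, a[25] = 0.
The sequence repeats with period 24.
(1880 - 0) mod 24 = 8, so a[1880] = a[8] = 7.

7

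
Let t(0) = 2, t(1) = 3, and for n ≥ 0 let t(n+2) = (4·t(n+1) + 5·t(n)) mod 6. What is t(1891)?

t(0) = 2,  t(1) = 3,  t(2) = 4,  t(3) = 1,  t(4) = 0,  t(5) = 5,  t(6) = 2,  t(7) = 3.
The sequence repeats with period 6.
So t(1891) = t(0 + ((1891-0) mod 6)) = t(1) = 3.

3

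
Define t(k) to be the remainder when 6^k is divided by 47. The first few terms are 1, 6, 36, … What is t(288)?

We have t(0) = 1, t(1) = 6, t(2) = 36, t(3) = 28, t(4) = 27, t(5) = 21, t(6) = 32, t(7) = 4, t(8) = 24, t(9) = 3, t(10) = 18, t(11) = 14, t(12) = 37, t(13) = 34, t(14) = 16, t(15) = 2, t(16) = 12, t(17) = 25, t(18) = 9, t(19) = 7, t(20) = 42, t(21) = 17, t(22) = 8, t(23) = 1.
Since t(23) = t(0) = 1, the sequence is periodic with period 23.
(288 - 0) mod 23 = 12, so t(288) = t(12) = 37.

37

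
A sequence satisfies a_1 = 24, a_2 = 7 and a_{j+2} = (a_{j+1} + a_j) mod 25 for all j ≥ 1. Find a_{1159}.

a_1 = 24; a_2 = 7; a_3 = 6; a_4 = 13; a_5 = 19; a_6 = 7; a_7 = 1; a_8 = 8; a_9 = 9; a_{10} = 17; a_{11} = 1; a_{12} = 18; a_{13} = 19; a_{14} = 12; a_{15} = 6; a_{16} = 18; a_{17} = 24; a_{18} = 17; a_{19} = 16; a_{20} = 8; a_{21} = 24; a_{22} = 7.
Since (a_{21}, a_{22}) = (a_1, a_2) = (24, 7) (two consecutive terms determine the rest), the sequence is periodic with period 20.
So a_{1159} = a_{1 + ((1159-1) mod 20)} = a_{19} = 16.

16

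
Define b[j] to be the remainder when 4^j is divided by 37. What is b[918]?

Listing terms: b[1] = 4; b[2] = 16; b[3] = 27; b[4] = 34; b[5] = 25; b[6] = 26; b[7] = 30; b[8] = 9; b[9] = 36; b[10] = 33; b[11] = 21; b[12] = 10; b[13] = 3; b[14] = 12; b[15] = 11; b[16] = 7; b[17] = 28; b[18] = 1; b[19] = 4.
The sequence repeats with period 18.
So b[918] = b[1 + ((918-1) mod 18)] = b[18] = 1.

1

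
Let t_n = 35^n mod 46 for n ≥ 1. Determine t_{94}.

Listing terms: t_1 = 35,  t_2 = 29,  t_3 = 3,  t_4 = 13,  t_5 = 41,  t_6 = 9,  t_7 = 39,  t_8 = 31,  t_9 = 27,  t_{10} = 25,  t_{11} = 1,  t_{12} = 35.
The sequence repeats with period 11.
(94 - 1) mod 11 = 5, so t_{94} = t_6 = 9.

9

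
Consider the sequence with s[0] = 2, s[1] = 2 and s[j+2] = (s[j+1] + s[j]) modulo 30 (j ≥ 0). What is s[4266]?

We have s[0] = 2,  s[1] = 2,  s[2] = 4,  s[3] = 6,  s[4] = 10,  s[5] = 16,  s[6] = 26,  s[7] = 12,  s[8] = 8,  s[9] = 20,  s[10] = 28,  s[11] = 18,  s[12] = 16,  s[13] = 4,  s[14] = 20,  s[15] = 24,  s[16] = 14,  s[17] = 8,  s[18] = 22,  s[19] = 0,  s[20] = 22,  s[21] = 22,  s[22] = 14,  s[23] = 6,  s[24] = 20,  s[25] = 26,  s[26] = 16,  s[27] = 12,  s[28] = 28,  s[29] = 10,  s[30] = 8,  s[31] = 18,  s[32] = 26,  s[33] = 14,  s[34] = 10,  s[35] = 24,  s[36] = 4,  s[37] = 28,  s[38] = 2,  s[39] = 0,  s[40] = 2,  s[41] = 2.
The sequence repeats with period 40.
(4266 - 0) mod 40 = 26, so s[4266] = s[26] = 16.

16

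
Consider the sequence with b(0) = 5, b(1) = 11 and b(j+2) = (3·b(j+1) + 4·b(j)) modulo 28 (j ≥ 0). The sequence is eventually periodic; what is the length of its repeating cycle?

b(0) = 5; b(1) = 11; b(2) = 25; b(3) = 7; b(4) = 9; b(5) = 27; b(6) = 5; b(7) = 11.
Since (b(6), b(7)) = (b(0), b(1)) = (5, 11) (two consecutive terms determine the rest), the sequence is periodic with period 6.

6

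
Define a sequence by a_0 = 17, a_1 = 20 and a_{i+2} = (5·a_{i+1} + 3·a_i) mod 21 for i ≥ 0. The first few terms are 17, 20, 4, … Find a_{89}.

11

Computing terms: a_0 = 17,  a_1 = 20,  a_2 = 4,  a_3 = 17,  a_4 = 13,  a_5 = 11,  a_6 = 10,  a_7 = 20,  a_8 = 4.
Since (a_7, a_8) = (a_1, a_2) = (20, 4) (two consecutive terms determine the rest), the sequence is eventually periodic: after a pre-period of length 1 it cycles with period 6.
For i ≥ 1, a_i depends only on (i - 1) mod 6. (89 - 1) mod 6 = 4, so a_{89} = a_5 = 11.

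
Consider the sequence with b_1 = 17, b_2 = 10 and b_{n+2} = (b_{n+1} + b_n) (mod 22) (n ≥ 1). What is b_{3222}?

21

Computing terms: b_1 = 17,  b_2 = 10,  b_3 = 5,  b_4 = 15,  b_5 = 20,  b_6 = 13,  b_7 = 11,  b_8 = 2,  b_9 = 13,  b_{10} = 15,  b_{11} = 6,  b_{12} = 21,  b_{13} = 5,  b_{14} = 4,  b_{15} = 9,  b_{16} = 13,  b_{17} = 0,  b_{18} = 13,  b_{19} = 13,  b_{20} = 4,  b_{21} = 17,  b_{22} = 21,  b_{23} = 16,  b_{24} = 15,  b_{25} = 9,  b_{26} = 2,  b_{27} = 11,  b_{28} = 13,  b_{29} = 2,  b_{30} = 15,  b_{31} = 17,  b_{32} = 10.
The sequence repeats with period 30.
(3222 - 1) mod 30 = 11, so b_{3222} = b_{12} = 21.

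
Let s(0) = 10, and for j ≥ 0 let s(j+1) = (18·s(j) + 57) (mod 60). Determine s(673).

27

Listing terms: s(0) = 10,  s(1) = 57,  s(2) = 3,  s(3) = 51,  s(4) = 15,  s(5) = 27,  s(6) = 3.
Since s(6) = s(2) = 3, the sequence is eventually periodic: after a pre-period of length 2 it cycles with period 4.
For j ≥ 2, s(j) depends only on (j - 2) mod 4. (673 - 2) mod 4 = 3, so s(673) = s(5) = 27.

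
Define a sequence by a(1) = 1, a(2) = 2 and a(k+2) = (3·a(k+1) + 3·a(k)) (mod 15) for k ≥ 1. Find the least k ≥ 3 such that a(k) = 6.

5

We have a(1) = 1, a(2) = 2, a(3) = 9, a(4) = 3, a(5) = 6, a(6) = 12, a(7) = 9, a(8) = 3.
Since (a(7), a(8)) = (a(3), a(4)) = (9, 3) (two consecutive terms determine the rest), the sequence is eventually periodic: after a pre-period of length 2 it cycles with period 4.
The value 6 first appears (with k ≥ 3) at a(5).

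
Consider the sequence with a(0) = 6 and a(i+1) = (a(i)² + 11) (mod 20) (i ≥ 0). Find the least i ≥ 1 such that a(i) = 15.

5

a(0) = 6; a(1) = 7; a(2) = 0; a(3) = 11; a(4) = 12; a(5) = 15; a(6) = 16; a(7) = 7.
Since a(7) = a(1) = 7, the sequence is eventually periodic: after a pre-period of length 1 it cycles with period 6.
The value 15 first appears (with i ≥ 1) at a(5).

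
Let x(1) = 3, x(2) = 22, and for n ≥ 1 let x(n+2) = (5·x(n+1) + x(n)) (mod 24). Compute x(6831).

1

x(1) = 3, x(2) = 22, x(3) = 17, x(4) = 11, x(5) = 0, x(6) = 11, x(7) = 7, x(8) = 22, x(9) = 21, x(10) = 7, x(11) = 8, x(12) = 23, x(13) = 3, x(14) = 14, x(15) = 1, x(16) = 19, x(17) = 0, x(18) = 19, x(19) = 23, x(20) = 14, x(21) = 21, x(22) = 23, x(23) = 16, x(24) = 7, x(25) = 3, x(26) = 22.
The sequence repeats with period 24.
So x(6831) = x(1 + ((6831-1) mod 24)) = x(15) = 1.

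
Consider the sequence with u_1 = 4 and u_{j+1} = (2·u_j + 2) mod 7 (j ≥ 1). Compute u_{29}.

3

u_1 = 4; u_2 = 3; u_3 = 1; u_4 = 4.
Since u_4 = u_1 = 4, the sequence is periodic with period 3.
(29 - 1) mod 3 = 1, so u_{29} = u_2 = 3.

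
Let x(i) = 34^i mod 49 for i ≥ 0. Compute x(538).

Computing terms: x(0) = 1,  x(1) = 34,  x(2) = 29,  x(3) = 6,  x(4) = 8,  x(5) = 27,  x(6) = 36,  x(7) = 48,  x(8) = 15,  x(9) = 20,  x(10) = 43,  x(11) = 41,  x(12) = 22,  x(13) = 13,  x(14) = 1.
The sequence repeats with period 14.
So x(538) = x(0 + ((538-0) mod 14)) = x(6) = 36.

36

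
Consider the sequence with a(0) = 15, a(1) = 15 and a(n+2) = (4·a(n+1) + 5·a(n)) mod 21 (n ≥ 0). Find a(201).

6

a(0) = 15; a(1) = 15; a(2) = 9; a(3) = 6; a(4) = 6; a(5) = 12; a(6) = 15; a(7) = 15.
Since (a(6), a(7)) = (a(0), a(1)) = (15, 15) (two consecutive terms determine the rest), the sequence is periodic with period 6.
So a(201) = a(0 + ((201-0) mod 6)) = a(3) = 6.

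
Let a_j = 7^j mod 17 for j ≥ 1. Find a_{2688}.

1

a_1 = 7,  a_2 = 15,  a_3 = 3,  a_4 = 4,  a_5 = 11,  a_6 = 9,  a_7 = 12,  a_8 = 16,  a_9 = 10,  a_{10} = 2,  a_{11} = 14,  a_{12} = 13,  a_{13} = 6,  a_{14} = 8,  a_{15} = 5,  a_{16} = 1,  a_{17} = 7.
The sequence repeats with period 16.
(2688 - 1) mod 16 = 15, so a_{2688} = a_{16} = 1.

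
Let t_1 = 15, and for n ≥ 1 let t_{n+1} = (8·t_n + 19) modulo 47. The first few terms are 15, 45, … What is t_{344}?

24

We have t_1 = 15, t_2 = 45, t_3 = 3, t_4 = 43, t_5 = 34, t_6 = 9, t_7 = 44, t_8 = 42, t_9 = 26, t_{10} = 39, t_{11} = 2, t_{12} = 35, t_{13} = 17, t_{14} = 14, t_{15} = 37, t_{16} = 33, t_{17} = 1, t_{18} = 27, t_{19} = 0, t_{20} = 19, t_{21} = 30, t_{22} = 24, t_{23} = 23, t_{24} = 15.
The sequence repeats with period 23.
So t_{344} = t_{1 + ((344-1) mod 23)} = t_{22} = 24.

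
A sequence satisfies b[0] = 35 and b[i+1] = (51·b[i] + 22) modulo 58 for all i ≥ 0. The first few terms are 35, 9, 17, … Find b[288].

Listing terms: b[0] = 35, b[1] = 9, b[2] = 17, b[3] = 19, b[4] = 5, b[5] = 45, b[6] = 55, b[7] = 43, b[8] = 11, b[9] = 3, b[10] = 1, b[11] = 15, b[12] = 33, b[13] = 23, b[14] = 35.
Since b[14] = b[0] = 35, the sequence is periodic with period 14.
So b[288] = b[0 + ((288-0) mod 14)] = b[8] = 11.

11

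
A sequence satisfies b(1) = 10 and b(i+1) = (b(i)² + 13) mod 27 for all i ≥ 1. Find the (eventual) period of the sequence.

9

We have b(1) = 10, b(2) = 5, b(3) = 11, b(4) = 26, b(5) = 14, b(6) = 20, b(7) = 8, b(8) = 23, b(9) = 2, b(10) = 17, b(11) = 5.
Since b(11) = b(2) = 5, the sequence is eventually periodic: after a pre-period of length 1 it cycles with period 9.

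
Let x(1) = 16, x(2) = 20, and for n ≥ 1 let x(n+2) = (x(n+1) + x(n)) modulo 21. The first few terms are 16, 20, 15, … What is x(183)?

We have x(1) = 16, x(2) = 20, x(3) = 15, x(4) = 14, x(5) = 8, x(6) = 1, x(7) = 9, x(8) = 10, x(9) = 19, x(10) = 8, x(11) = 6, x(12) = 14, x(13) = 20, x(14) = 13, x(15) = 12, x(16) = 4, x(17) = 16, x(18) = 20.
Since (x(17), x(18)) = (x(1), x(2)) = (16, 20) (two consecutive terms determine the rest), the sequence is periodic with period 16.
So x(183) = x(1 + ((183-1) mod 16)) = x(7) = 9.

9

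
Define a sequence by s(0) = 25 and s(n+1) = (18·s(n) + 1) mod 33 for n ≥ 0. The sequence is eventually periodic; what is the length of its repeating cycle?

s(0) = 25, s(1) = 22, s(2) = 1, s(3) = 19, s(4) = 13, s(5) = 4, s(6) = 7, s(7) = 28, s(8) = 10, s(9) = 16, s(10) = 25.
Since s(10) = s(0) = 25, the sequence is periodic with period 10.

10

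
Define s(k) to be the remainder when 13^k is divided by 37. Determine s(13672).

Listing terms: s(1) = 13, s(2) = 21, s(3) = 14, s(4) = 34, s(5) = 35, s(6) = 11, s(7) = 32, s(8) = 9, s(9) = 6, s(10) = 4, s(11) = 15, s(12) = 10, s(13) = 19, s(14) = 25, s(15) = 29, s(16) = 7, s(17) = 17, s(18) = 36, s(19) = 24, s(20) = 16, s(21) = 23, s(22) = 3, s(23) = 2, s(24) = 26, s(25) = 5, s(26) = 28, s(27) = 31, s(28) = 33, s(29) = 22, s(30) = 27, s(31) = 18, s(32) = 12, s(33) = 8, s(34) = 30, s(35) = 20, s(36) = 1, s(37) = 13.
Since s(37) = s(1) = 13, the sequence is periodic with period 36.
So s(13672) = s(1 + ((13672-1) mod 36)) = s(28) = 33.

33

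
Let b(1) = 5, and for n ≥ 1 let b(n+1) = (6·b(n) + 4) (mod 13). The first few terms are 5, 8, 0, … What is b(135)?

Listing terms: b(1) = 5,  b(2) = 8,  b(3) = 0,  b(4) = 4,  b(5) = 2,  b(6) = 3,  b(7) = 9,  b(8) = 6,  b(9) = 1,  b(10) = 10,  b(11) = 12,  b(12) = 11,  b(13) = 5.
Since b(13) = b(1) = 5, the sequence is periodic with period 12.
So b(135) = b(1 + ((135-1) mod 12)) = b(3) = 0.

0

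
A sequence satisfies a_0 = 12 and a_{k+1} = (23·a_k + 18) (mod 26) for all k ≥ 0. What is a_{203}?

Listing terms: a_0 = 12,  a_1 = 8,  a_2 = 20,  a_3 = 10,  a_4 = 14,  a_5 = 2,  a_6 = 12.
Since a_6 = a_0 = 12, the sequence is periodic with period 6.
(203 - 0) mod 6 = 5, so a_{203} = a_5 = 2.

2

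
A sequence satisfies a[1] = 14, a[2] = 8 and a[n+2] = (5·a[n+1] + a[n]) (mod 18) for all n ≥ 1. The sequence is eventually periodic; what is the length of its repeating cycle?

8

Listing terms: a[1] = 14, a[2] = 8, a[3] = 0, a[4] = 8, a[5] = 4, a[6] = 10, a[7] = 0, a[8] = 10, a[9] = 14, a[10] = 8.
The sequence repeats with period 8.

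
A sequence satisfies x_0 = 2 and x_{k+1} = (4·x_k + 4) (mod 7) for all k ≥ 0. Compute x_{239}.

3

Computing terms: x_0 = 2,  x_1 = 5,  x_2 = 3,  x_3 = 2.
Since x_3 = x_0 = 2, the sequence is periodic with period 3.
(239 - 0) mod 3 = 2, so x_{239} = x_2 = 3.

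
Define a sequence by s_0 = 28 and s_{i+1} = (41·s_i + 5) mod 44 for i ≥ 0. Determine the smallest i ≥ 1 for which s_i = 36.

8

Computing terms: s_0 = 28, s_1 = 9, s_2 = 22, s_3 = 27, s_4 = 12, s_5 = 13, s_6 = 10, s_7 = 19, s_8 = 36, s_9 = 29, s_{10} = 6, s_{11} = 31, s_{12} = 0, s_{13} = 5, s_{14} = 34, s_{15} = 35, s_{16} = 32, s_{17} = 41, s_{18} = 14, s_{19} = 7, s_{20} = 28.
Since s_{20} = s_0 = 28, the sequence is periodic with period 20.
The value 36 first appears (with i ≥ 1) at s_8.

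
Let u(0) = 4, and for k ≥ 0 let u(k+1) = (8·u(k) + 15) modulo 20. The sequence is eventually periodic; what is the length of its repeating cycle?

4

Listing terms: u(0) = 4,  u(1) = 7,  u(2) = 11,  u(3) = 3,  u(4) = 19,  u(5) = 7.
Since u(5) = u(1) = 7, the sequence is eventually periodic: after a pre-period of length 1 it cycles with period 4.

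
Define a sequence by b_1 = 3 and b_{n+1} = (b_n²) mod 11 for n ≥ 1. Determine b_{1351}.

4

Listing terms: b_1 = 3,  b_2 = 9,  b_3 = 4,  b_4 = 5,  b_5 = 3.
The sequence repeats with period 4.
So b_{1351} = b_{1 + ((1351-1) mod 4)} = b_3 = 4.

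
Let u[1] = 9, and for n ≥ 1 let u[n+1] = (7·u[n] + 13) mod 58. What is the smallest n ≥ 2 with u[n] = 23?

3

u[1] = 9,  u[2] = 18,  u[3] = 23,  u[4] = 0,  u[5] = 13,  u[6] = 46,  u[7] = 45,  u[8] = 38,  u[9] = 47,  u[10] = 52,  u[11] = 29,  u[12] = 42,  u[13] = 17,  u[14] = 16,  u[15] = 9.
Since u[15] = u[1] = 9, the sequence is periodic with period 14.
The value 23 first appears (with n ≥ 2) at u[3].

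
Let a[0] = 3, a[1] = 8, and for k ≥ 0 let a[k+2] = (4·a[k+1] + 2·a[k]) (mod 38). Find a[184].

Computing terms: a[0] = 3, a[1] = 8, a[2] = 0, a[3] = 16, a[4] = 26, a[5] = 22, a[6] = 26, a[7] = 34, a[8] = 36, a[9] = 22, a[10] = 8, a[11] = 0.
Since (a[10], a[11]) = (a[1], a[2]) = (8, 0) (two consecutive terms determine the rest), the sequence is eventually periodic: after a pre-period of length 1 it cycles with period 9.
For k ≥ 1, a[k] depends only on (k - 1) mod 9. (184 - 1) mod 9 = 3, so a[184] = a[4] = 26.

26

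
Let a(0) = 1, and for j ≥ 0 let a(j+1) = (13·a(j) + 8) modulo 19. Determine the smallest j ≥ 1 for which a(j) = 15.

2

Listing terms: a(0) = 1, a(1) = 2, a(2) = 15, a(3) = 13, a(4) = 6, a(5) = 10, a(6) = 5, a(7) = 16, a(8) = 7, a(9) = 4, a(10) = 3, a(11) = 9, a(12) = 11, a(13) = 18, a(14) = 14, a(15) = 0, a(16) = 8, a(17) = 17, a(18) = 1.
The sequence repeats with period 18.
The value 15 first appears (with j ≥ 1) at a(2).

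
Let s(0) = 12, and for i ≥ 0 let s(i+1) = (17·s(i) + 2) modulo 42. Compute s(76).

We have s(0) = 12; s(1) = 38; s(2) = 18; s(3) = 14; s(4) = 30; s(5) = 8; s(6) = 12.
The sequence repeats with period 6.
So s(76) = s(0 + ((76-0) mod 6)) = s(4) = 30.

30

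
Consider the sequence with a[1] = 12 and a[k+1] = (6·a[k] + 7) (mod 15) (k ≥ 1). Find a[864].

Listing terms: a[1] = 12,  a[2] = 4,  a[3] = 1,  a[4] = 13,  a[5] = 10,  a[6] = 7,  a[7] = 4.
Since a[7] = a[2] = 4, the sequence is eventually periodic: after a pre-period of length 1 it cycles with period 5.
For k ≥ 2, a[k] depends only on (k - 2) mod 5. (864 - 2) mod 5 = 2, so a[864] = a[4] = 13.

13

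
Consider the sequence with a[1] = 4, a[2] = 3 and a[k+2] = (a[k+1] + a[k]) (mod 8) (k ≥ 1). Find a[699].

7

Computing terms: a[1] = 4,  a[2] = 3,  a[3] = 7,  a[4] = 2,  a[5] = 1,  a[6] = 3,  a[7] = 4,  a[8] = 7,  a[9] = 3,  a[10] = 2,  a[11] = 5,  a[12] = 7,  a[13] = 4,  a[14] = 3.
Since (a[13], a[14]) = (a[1], a[2]) = (4, 3) (two consecutive terms determine the rest), the sequence is periodic with period 12.
(699 - 1) mod 12 = 2, so a[699] = a[3] = 7.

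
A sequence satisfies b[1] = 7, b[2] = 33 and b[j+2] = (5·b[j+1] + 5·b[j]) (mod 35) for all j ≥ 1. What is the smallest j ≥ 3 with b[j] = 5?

7

b[1] = 7, b[2] = 33, b[3] = 25, b[4] = 10, b[5] = 0, b[6] = 15, b[7] = 5, b[8] = 30, b[9] = 0, b[10] = 10, b[11] = 15, b[12] = 20, b[13] = 0, b[14] = 30, b[15] = 10, b[16] = 25, b[17] = 0, b[18] = 20, b[19] = 30, b[20] = 5, b[21] = 0, b[22] = 25, b[23] = 20, b[24] = 15, b[25] = 0, b[26] = 5, b[27] = 25, b[28] = 10.
Since (b[27], b[28]) = (b[3], b[4]) = (25, 10) (two consecutive terms determine the rest), the sequence is eventually periodic: after a pre-period of length 2 it cycles with period 24.
The value 5 first appears (with j ≥ 3) at b[7].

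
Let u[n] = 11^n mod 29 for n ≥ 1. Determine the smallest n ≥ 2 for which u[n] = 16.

8

u[1] = 11, u[2] = 5, u[3] = 26, u[4] = 25, u[5] = 14, u[6] = 9, u[7] = 12, u[8] = 16, u[9] = 2, u[10] = 22, u[11] = 10, u[12] = 23, u[13] = 21, u[14] = 28, u[15] = 18, u[16] = 24, u[17] = 3, u[18] = 4, u[19] = 15, u[20] = 20, u[21] = 17, u[22] = 13, u[23] = 27, u[24] = 7, u[25] = 19, u[26] = 6, u[27] = 8, u[28] = 1, u[29] = 11.
The sequence repeats with period 28.
The value 16 first appears (with n ≥ 2) at u[8].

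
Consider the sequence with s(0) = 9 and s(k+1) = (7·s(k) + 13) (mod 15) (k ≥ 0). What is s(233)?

Computing terms: s(0) = 9, s(1) = 1, s(2) = 5, s(3) = 3, s(4) = 4, s(5) = 11, s(6) = 0, s(7) = 13, s(8) = 14, s(9) = 6, s(10) = 10, s(11) = 8, s(12) = 9.
Since s(12) = s(0) = 9, the sequence is periodic with period 12.
(233 - 0) mod 12 = 5, so s(233) = s(5) = 11.

11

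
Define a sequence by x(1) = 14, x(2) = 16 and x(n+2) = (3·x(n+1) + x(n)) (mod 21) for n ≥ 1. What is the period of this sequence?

We have x(1) = 14,  x(2) = 16,  x(3) = 20,  x(4) = 13,  x(5) = 17,  x(6) = 1,  x(7) = 20,  x(8) = 19,  x(9) = 14,  x(10) = 19,  x(11) = 8,  x(12) = 1,  x(13) = 11,  x(14) = 13,  x(15) = 8,  x(16) = 16,  x(17) = 14,  x(18) = 16.
The sequence repeats with period 16.

16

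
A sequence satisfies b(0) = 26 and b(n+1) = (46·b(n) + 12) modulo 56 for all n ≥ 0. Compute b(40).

Computing terms: b(0) = 26,  b(1) = 32,  b(2) = 28,  b(3) = 12,  b(4) = 4,  b(5) = 28.
Since b(5) = b(2) = 28, the sequence is eventually periodic: after a pre-period of length 2 it cycles with period 3.
For n ≥ 2, b(n) depends only on (n - 2) mod 3. (40 - 2) mod 3 = 2, so b(40) = b(4) = 4.

4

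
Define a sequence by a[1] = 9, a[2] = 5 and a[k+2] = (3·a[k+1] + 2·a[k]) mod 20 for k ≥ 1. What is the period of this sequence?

Computing terms: a[1] = 9, a[2] = 5, a[3] = 13, a[4] = 9, a[5] = 13, a[6] = 17, a[7] = 17, a[8] = 5, a[9] = 9, a[10] = 17, a[11] = 9, a[12] = 1, a[13] = 1, a[14] = 5, a[15] = 17, a[16] = 1, a[17] = 17, a[18] = 13, a[19] = 13, a[20] = 5, a[21] = 1, a[22] = 13, a[23] = 1, a[24] = 9, a[25] = 9, a[26] = 5.
The sequence repeats with period 24.

24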